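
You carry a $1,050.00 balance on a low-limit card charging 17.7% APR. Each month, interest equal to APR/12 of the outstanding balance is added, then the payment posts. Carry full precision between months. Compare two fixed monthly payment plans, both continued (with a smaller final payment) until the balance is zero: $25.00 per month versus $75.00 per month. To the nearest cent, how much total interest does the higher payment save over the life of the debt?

Monthly rate r = 17.7%/12 = 1.475% = 0.01475.
At $25.00/mo: n = ⌈−ln(1 − rB₀/P)/ln(1+r)⌉ = 66 payments (last $24.79); total interest = total paid − $1,050.00 = $599.79.
At $75.00/mo: 16 payments (last $59.85); total interest $134.85.
Interest saved = $599.79 − $134.85 = $464.94.

$464.94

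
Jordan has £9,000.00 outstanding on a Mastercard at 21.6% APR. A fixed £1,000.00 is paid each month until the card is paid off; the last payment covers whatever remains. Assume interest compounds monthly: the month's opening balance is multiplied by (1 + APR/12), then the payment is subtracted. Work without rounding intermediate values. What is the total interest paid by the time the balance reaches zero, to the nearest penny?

£907.59

Monthly rate r = 21.6%/12 = 1.8% = 0.018.
Payoff takes n = ⌈−ln(1 − rB₀/P)/ln(1+r)⌉ = ⌈9.907⌉ = 10 payments; the last is £907.59.
Total paid = 9·£1,000.00 + £907.59 = £9,907.59.
Total interest = total paid − principal = £9,907.59 − £9,000.00 = £907.59.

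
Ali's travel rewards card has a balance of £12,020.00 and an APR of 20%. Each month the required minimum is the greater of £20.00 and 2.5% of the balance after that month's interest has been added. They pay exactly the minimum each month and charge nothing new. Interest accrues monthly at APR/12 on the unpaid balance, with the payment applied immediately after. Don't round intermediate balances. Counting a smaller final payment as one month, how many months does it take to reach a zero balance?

Monthly rate r = 20%/12 = 1.66667% = 0.0166667.
While 2.5% of the post-interest balance exceeds £20.00, each month B ← (B·(1+r))·(1 − 0.025), i.e. B shrinks by the factor (1+r)·0.975 = 0.99125.
This holds for months 1–311. Entering month 312 the balance is £781.41; 2.5% of the post-interest balance is now below £20.00, so the flat £20.00 minimum applies from here.
From month 312 a fixed £20.00 at rate r clears £781.41 in 64 more payments. Total: 311 + 64 = 375 months.

375 months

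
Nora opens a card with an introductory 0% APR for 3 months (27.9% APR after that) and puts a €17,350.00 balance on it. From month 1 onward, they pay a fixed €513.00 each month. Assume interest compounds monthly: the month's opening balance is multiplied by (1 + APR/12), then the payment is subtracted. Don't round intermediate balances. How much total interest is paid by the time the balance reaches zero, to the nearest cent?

€12,331.42

Promo months 1–3 at r₀ = 0%/12 = 0; months 4+ at r₁ = 27.9%/12 = 0.02325.
After month 3 (no interest yet): B = €17,350.00 − 3·€513.00 = €15,811.00.
Then at r₁ with €513.00/mo: n₂ = −ln(1 − r₁·B/P)/ln(1+r₁) ≈ 54.86 → 55 more payments.
Total paid = 57·€513.00 + €440.42 = €29,681.42; interest = €29,681.42 − €17,350.00 = €12,331.42.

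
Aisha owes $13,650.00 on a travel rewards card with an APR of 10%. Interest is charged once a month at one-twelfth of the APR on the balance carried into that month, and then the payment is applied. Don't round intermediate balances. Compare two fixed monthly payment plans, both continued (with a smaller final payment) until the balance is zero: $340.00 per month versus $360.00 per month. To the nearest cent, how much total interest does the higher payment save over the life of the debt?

$213.27

Monthly rate r = 10%/12 = 0.833333% = 0.00833333.
At $340.00/mo: n = ⌈−ln(1 − rB₀/P)/ln(1+r)⌉ = 50 payments (last $27.30); total interest = total paid − $13,650.00 = $3,037.30.
At $360.00/mo: 46 payments (last $274.03); total interest $2,824.03.
Interest saved = $3,037.30 − $2,824.03 = $213.27.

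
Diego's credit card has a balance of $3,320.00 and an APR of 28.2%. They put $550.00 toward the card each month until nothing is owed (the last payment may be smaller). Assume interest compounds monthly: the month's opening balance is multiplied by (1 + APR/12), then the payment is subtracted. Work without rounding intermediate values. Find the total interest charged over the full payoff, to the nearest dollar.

$304

Monthly rate r = 28.2%/12 = 2.35% = 0.0235.
Payoff takes n = ⌈−ln(1 − rB₀/P)/ln(1+r)⌉ = ⌈6.586⌉ = 7 payments; the last is $323.88.
Total paid = 6·$550.00 + $323.88 = $3,623.88.
Total interest = total paid − principal = $3,623.88 − $3,320.00 = $303.88.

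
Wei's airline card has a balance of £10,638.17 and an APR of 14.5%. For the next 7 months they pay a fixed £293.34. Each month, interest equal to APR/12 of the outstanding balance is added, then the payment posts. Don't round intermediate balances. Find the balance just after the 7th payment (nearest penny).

£9,441.93

Monthly rate r = 14.5%/12 = 1.20833% = 0.0120833.
Each month: B ← B·(1+r) − £293.34.
Month 1: interest £128.54; balance after payment £10,473.37.
Month 2: interest £126.55; balance after payment £10,306.59.
Month 3: interest £124.54; balance after payment £10,137.79.
Month 4: interest £122.50; balance after payment £9,966.94.
Month 5: interest £120.43; balance after payment £9,794.04.
Month 6: interest £118.34; balance after payment £9,619.04.
Month 7: interest £116.23; balance after payment £9,441.93.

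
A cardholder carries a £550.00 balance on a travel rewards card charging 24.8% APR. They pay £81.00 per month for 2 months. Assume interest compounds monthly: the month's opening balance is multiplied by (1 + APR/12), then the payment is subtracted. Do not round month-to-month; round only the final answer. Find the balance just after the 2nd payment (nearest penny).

£409.29

Monthly rate r = 24.8%/12 = 2.06667% = 0.0206667.
Each month: B ← B·(1+r) − £81.00.
Month 1: interest £11.37; balance after payment £480.37.
Month 2: interest £9.93; balance after payment £409.29.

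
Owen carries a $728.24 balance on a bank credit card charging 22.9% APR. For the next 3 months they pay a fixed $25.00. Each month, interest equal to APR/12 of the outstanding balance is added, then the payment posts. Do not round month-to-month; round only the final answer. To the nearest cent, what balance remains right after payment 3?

Monthly rate r = 22.9%/12 = 1.90833% = 0.0190833.
Each month: B ← B·(1+r) − $25.00.
Month 1: interest $13.90; balance after payment $717.14.
Month 2: interest $13.69; balance after payment $705.82.
Month 3: interest $13.47; balance after payment $694.29.

$694.29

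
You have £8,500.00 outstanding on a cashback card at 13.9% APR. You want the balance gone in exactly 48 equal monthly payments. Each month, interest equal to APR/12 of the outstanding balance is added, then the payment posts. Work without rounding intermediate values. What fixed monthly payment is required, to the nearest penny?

Monthly rate r = 13.9%/12 = 1.15833% = 0.0115833.
Level-payment amortization: P = B₀·r / (1 − (1+r)^(−n)) = 8500.00·0.0115833 / (1 − 1.01158^(−48)).
Denominator 1 − (1+r)^(−48) = 0.424665971.
P = 98.4583 / 0.424665971 ≈ 231.85.

£231.85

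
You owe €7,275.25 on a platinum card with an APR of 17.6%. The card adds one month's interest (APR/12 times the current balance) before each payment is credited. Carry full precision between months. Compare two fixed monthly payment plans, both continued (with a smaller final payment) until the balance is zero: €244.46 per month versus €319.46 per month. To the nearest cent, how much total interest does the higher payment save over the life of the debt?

Monthly rate r = 17.6%/12 = 1.46667% = 0.0146667.
At €244.46/mo: n = ⌈−ln(1 − rB₀/P)/ln(1+r)⌉ = 40 payments (last €96.45); total interest = total paid − €7,275.25 = €2,355.14.
At €319.46/mo: 28 payments (last €293.31); total interest €1,643.48.
Interest saved = €2,355.14 − €1,643.48 = €711.66.

€711.66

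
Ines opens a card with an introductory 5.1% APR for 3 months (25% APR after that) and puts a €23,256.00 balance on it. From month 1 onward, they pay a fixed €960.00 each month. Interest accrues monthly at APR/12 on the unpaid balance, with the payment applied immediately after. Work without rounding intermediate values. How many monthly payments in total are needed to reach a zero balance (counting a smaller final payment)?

Promo months 1–3 at r₀ = 5.1%/12 = 0.00425; months 4+ at r₁ = 25%/12 = 0.0208333.
After month 3: iterate B ← B·(1+r₀) − €960.00 for 3 months → €20,661.52.
Then at r₁ with €960.00/mo: n₂ = −ln(1 − r₁·B/P)/ln(1+r₁) ≈ 28.85 → 29 more payments.

32 payments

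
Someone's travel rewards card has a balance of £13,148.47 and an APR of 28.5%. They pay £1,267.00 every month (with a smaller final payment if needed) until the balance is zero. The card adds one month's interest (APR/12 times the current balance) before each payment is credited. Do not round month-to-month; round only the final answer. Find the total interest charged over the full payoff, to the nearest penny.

£2,127.40

Monthly rate r = 28.5%/12 = 2.375% = 0.02375.
Payoff takes n = ⌈−ln(1 − rB₀/P)/ln(1+r)⌉ = ⌈12.056⌉ = 13 payments; the last is £71.87.
Total paid = 12·£1,267.00 + £71.87 = £15,275.87.
Total interest = total paid − principal = £15,275.87 − £13,148.47 = £2,127.40.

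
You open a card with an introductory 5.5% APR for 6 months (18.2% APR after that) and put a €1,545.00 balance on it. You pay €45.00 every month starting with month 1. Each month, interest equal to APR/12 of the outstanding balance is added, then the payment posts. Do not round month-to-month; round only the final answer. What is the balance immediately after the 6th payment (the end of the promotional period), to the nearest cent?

€1,314.86

Promo months 1–6 at r₀ = 5.5%/12 = 0.00458333; months 7+ at r₁ = 18.2%/12 = 0.0151667.
After month 6: iterate B ← B·(1+r₀) − €45.00 for 6 months → €1,314.86.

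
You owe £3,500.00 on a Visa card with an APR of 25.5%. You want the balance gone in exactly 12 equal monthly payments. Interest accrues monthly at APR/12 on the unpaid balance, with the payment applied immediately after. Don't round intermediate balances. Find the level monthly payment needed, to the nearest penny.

Monthly rate r = 25.5%/12 = 2.125% = 0.02125.
Level-payment amortization: P = B₀·r / (1 − (1+r)^(−n)) = 3500.00·0.02125 / (1 − 1.02125^(−12)).
Denominator 1 − (1+r)^(−12) = 0.223010472.
P = 74.375 / 0.223010472 ≈ 333.50.

£333.50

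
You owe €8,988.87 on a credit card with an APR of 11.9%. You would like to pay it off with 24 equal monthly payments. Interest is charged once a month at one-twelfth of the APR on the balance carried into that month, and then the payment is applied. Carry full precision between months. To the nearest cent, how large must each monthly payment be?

€422.72

Monthly rate r = 11.9%/12 = 0.991667% = 0.00991667.
Level-payment amortization: P = B₀·r / (1 − (1+r)^(−n)) = 8988.87·0.00991667 / (1 − 1.00992^(−24)).
Denominator 1 − (1+r)^(−24) = 0.210872726.
P = 89.1396 / 0.210872726 ≈ 422.72.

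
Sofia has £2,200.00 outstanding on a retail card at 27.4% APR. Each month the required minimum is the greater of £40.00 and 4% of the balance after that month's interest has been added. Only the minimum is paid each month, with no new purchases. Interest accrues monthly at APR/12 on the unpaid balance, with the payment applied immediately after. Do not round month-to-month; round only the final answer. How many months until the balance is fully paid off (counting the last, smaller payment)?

81 months

Monthly rate r = 27.4%/12 = 2.28333% = 0.0228333.
While 4% of the post-interest balance exceeds £40.00, each month B ← (B·(1+r))·(1 − 0.04), i.e. B shrinks by the factor (1+r)·0.96 = 0.98192.
This holds for months 1–45. Entering month 46 the balance is £967.94; 4% of the post-interest balance is now below £40.00, so the flat £40.00 minimum applies from here.
From month 46 a fixed £40.00 at rate r clears £967.94 in 36 more payments. Total: 45 + 36 = 81 months.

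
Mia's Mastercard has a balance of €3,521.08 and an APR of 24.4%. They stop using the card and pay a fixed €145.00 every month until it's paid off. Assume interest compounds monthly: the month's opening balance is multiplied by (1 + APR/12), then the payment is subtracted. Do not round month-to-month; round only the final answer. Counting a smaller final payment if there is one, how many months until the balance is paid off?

Monthly rate r = 24.4%/12 = 2.03333% = 0.0203333.
Recurrence: B ← B·(1+r) − €145.00.
Month 1: interest €71.60; balance after payment €3,447.68.
Month 2: interest €70.10; balance after payment €3,372.78.
Closed form: n = −ln(1 − rB₀/P)/ln(1+r) = −ln(0.50624)/ln(1.02033) ≈ 33.819, so the balance reaches zero during payment 34.

34 payments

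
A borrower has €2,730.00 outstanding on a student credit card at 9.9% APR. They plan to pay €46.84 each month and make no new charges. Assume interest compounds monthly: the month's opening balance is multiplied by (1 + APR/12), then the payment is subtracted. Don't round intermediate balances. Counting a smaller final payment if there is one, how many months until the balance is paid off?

80 payments

Monthly rate r = 9.9%/12 = 0.825% = 0.00825.
Recurrence: B ← B·(1+r) − €46.84.
Month 1: interest €22.52; balance after payment €2,705.68.
Month 2: interest €22.32; balance after payment €2,681.16.
Closed form: n = −ln(1 − rB₀/P)/ln(1+r) = −ln(0.51916)/ln(1.00825) ≈ 79.787, so the balance reaches zero during payment 80.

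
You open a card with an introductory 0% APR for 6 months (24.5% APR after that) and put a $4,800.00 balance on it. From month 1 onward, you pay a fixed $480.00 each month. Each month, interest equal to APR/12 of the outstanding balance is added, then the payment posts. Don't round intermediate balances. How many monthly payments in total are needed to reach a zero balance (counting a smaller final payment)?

Promo months 1–6 at r₀ = 0%/12 = 0; months 7+ at r₁ = 24.5%/12 = 0.0204167.
After month 6 (no interest yet): B = $4,800.00 − 6·$480.00 = $1,920.00.
Then at r₁ with $480.00/mo: n₂ = −ln(1 − r₁·B/P)/ln(1+r₁) ≈ 4.22 → 5 more payments.

11 payments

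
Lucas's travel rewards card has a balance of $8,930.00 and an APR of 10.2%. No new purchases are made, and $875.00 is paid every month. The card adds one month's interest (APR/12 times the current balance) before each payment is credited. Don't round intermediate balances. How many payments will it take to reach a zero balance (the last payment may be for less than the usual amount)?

Monthly rate r = 10.2%/12 = 0.85% = 0.0085.
Recurrence: B ← B·(1+r) − $875.00.
Month 1: interest $75.90; balance after payment $8,130.91.
Month 2: interest $69.11; balance after payment $7,325.02.
Closed form: n = −ln(1 − rB₀/P)/ln(1+r) = −ln(0.91325)/ln(1.0085) ≈ 10.721, so the balance reaches zero during payment 11.

11 payments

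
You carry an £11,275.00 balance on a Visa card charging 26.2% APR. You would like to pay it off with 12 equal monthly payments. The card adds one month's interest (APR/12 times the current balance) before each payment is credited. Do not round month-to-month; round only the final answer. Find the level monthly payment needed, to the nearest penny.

£1,078.20

Monthly rate r = 26.2%/12 = 2.18333% = 0.0218333.
Level-payment amortization: P = B₀·r / (1 − (1+r)^(−n)) = 11275.00·0.0218333 / (1 − 1.02183^(−12)).
Denominator 1 − (1+r)^(−12) = 0.228316506.
P = 246.171 / 0.228316506 ≈ 1078.20.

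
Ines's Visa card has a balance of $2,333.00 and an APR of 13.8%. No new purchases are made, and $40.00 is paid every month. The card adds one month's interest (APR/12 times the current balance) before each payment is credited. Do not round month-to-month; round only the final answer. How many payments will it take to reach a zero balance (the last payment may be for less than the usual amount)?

98 payments

Monthly rate r = 13.8%/12 = 1.15% = 0.0115.
Recurrence: B ← B·(1+r) − $40.00.
Month 1: interest $26.83; balance after payment $2,319.83.
Month 2: interest $26.68; balance after payment $2,306.51.
Closed form: n = −ln(1 − rB₀/P)/ln(1+r) = −ln(0.32926)/ln(1.0115) ≈ 97.154, so the balance reaches zero during payment 98.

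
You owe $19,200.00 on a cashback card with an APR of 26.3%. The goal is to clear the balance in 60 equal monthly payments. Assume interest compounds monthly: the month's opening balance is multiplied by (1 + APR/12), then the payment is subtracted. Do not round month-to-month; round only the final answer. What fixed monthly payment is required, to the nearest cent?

Monthly rate r = 26.3%/12 = 2.19167% = 0.0219167.
Level-payment amortization: P = B₀·r / (1 − (1+r)^(−n)) = 19200.00·0.0219167 / (1 − 1.02192^(−60)).
Denominator 1 − (1+r)^(−60) = 0.727685312.
P = 420.8 / 0.727685312 ≈ 578.27.

$578.27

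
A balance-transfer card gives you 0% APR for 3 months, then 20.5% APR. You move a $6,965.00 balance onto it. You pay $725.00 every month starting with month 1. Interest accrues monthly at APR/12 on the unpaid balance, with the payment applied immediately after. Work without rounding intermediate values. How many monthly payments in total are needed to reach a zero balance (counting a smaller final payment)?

11 months

Promo months 1–3 at r₀ = 0%/12 = 0; months 4+ at r₁ = 20.5%/12 = 0.0170833.
After month 3 (no interest yet): B = $6,965.00 − 3·$725.00 = $4,790.00.
Then at r₁ with $725.00/mo: n₂ = −ln(1 − r₁·B/P)/ln(1+r₁) ≈ 7.07 → 8 more payments.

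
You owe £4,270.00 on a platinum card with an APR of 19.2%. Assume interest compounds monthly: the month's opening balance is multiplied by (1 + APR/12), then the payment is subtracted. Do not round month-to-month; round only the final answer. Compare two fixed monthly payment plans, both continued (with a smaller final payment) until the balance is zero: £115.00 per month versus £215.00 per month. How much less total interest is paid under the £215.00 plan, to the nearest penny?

Monthly rate r = 19.2%/12 = 1.6% = 0.016.
At £115.00/mo: n = ⌈−ln(1 − rB₀/P)/ln(1+r)⌉ = 57 payments (last £92.22); total interest = total paid − £4,270.00 = £2,262.22.
At £215.00/mo: 25 payments (last £19.43); total interest £909.43.
Interest saved = £2,262.22 − £909.43 = £1,352.79.

£1,352.79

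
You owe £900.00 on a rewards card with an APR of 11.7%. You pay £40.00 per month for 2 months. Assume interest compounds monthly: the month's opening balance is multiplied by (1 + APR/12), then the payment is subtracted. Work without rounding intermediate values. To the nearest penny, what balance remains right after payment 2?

Monthly rate r = 11.7%/12 = 0.975% = 0.00975.
Each month: B ← B·(1+r) − £40.00.
Month 1: interest £8.78; balance after payment £868.77.
Month 2: interest £8.47; balance after payment £837.25.

£837.25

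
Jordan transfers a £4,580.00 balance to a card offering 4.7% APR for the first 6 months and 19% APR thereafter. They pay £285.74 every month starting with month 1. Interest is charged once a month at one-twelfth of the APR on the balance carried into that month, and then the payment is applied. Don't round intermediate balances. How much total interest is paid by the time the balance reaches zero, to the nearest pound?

Promo months 1–6 at r₀ = 4.7%/12 = 0.00391667; months 7+ at r₁ = 19%/12 = 0.0158333.
After month 6: iterate B ← B·(1+r₀) − £285.74 for 6 months → £2,957.37.
Then at r₁ with £285.74/mo: n₂ = −ln(1 − r₁·B/P)/ln(1+r₁) ≈ 11.39 → 12 more payments.
Total paid = 17·£285.74 + £112.81 = £4,970.39; interest = £4,970.39 − £4,580.00 = £390.39.

£390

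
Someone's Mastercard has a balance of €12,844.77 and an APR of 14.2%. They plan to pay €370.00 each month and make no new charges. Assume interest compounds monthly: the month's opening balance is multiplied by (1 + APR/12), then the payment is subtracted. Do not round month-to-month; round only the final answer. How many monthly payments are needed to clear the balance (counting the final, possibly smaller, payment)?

Monthly rate r = 14.2%/12 = 1.18333% = 0.0118333.
Recurrence: B ← B·(1+r) − €370.00.
Month 1: interest €152.00; balance after payment €12,626.77.
Month 2: interest €149.42; balance after payment €12,406.18.
Closed form: n = −ln(1 − rB₀/P)/ln(1+r) = −ln(0.5892)/ln(1.01183) ≈ 44.967, so the balance reaches zero during payment 45.

45 payments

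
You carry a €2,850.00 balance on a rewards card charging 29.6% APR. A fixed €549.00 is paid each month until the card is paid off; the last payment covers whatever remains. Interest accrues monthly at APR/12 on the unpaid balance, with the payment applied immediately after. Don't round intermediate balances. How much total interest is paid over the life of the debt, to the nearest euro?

Monthly rate r = 29.6%/12 = 2.46667% = 0.0246667.
Payoff takes n = ⌈−ln(1 − rB₀/P)/ln(1+r)⌉ = ⌈5.623⌉ = 6 payments; the last is €343.75.
Total paid = 5·€549.00 + €343.75 = €3,088.75.
Total interest = total paid − principal = €3,088.75 − €2,850.00 = €238.75.

€239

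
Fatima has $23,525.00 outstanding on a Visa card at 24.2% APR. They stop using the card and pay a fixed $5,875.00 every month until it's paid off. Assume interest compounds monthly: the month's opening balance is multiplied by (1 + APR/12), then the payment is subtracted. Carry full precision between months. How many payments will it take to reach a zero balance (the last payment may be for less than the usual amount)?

Monthly rate r = 24.2%/12 = 2.01667% = 0.0201667.
Recurrence: B ← B·(1+r) − $5,875.00.
Month 1: interest $474.42; balance after payment $18,124.42.
Month 2: interest $365.51; balance after payment $12,614.93.
Month 3: interest $254.40; balance after payment $6,994.33.
Month 4: interest $141.05; balance after payment $1,260.38.
Month 5: interest $25.42; balance after payment $0.00.

5 payments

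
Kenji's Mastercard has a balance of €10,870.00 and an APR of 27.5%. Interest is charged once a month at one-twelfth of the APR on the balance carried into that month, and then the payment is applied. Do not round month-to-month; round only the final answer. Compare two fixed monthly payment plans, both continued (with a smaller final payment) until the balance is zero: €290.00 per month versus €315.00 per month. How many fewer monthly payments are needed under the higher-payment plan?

17 fewer payments

Monthly rate r = 27.5%/12 = 2.29167% = 0.0229167.
At €290.00/mo: n = ⌈−ln(1 − rB₀/P)/ln(1+r)⌉ = 87 payments (last €132.17); total interest = total paid − €10,870.00 = €14,202.17.
At €315.00/mo: 70 payments (last €15.37); total interest €10,880.37.
Payments saved = 87 − 70 = 17.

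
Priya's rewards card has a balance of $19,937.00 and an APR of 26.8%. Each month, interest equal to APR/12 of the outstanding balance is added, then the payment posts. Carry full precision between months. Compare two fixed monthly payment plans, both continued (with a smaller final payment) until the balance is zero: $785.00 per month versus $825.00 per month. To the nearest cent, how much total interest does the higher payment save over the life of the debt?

$784.02

Monthly rate r = 26.8%/12 = 2.23333% = 0.0223333.
At $785.00/mo: n = ⌈−ln(1 − rB₀/P)/ln(1+r)⌉ = 38 payments (last $720.74); total interest = total paid − $19,937.00 = $9,828.74.
At $825.00/mo: 36 payments (last $106.72); total interest $9,044.72.
Interest saved = $9,828.74 − $9,044.72 = $784.02.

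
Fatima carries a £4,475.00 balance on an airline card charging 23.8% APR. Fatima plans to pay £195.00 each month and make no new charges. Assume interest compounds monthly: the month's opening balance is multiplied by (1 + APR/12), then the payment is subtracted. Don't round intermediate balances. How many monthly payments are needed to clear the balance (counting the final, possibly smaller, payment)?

31 months

Monthly rate r = 23.8%/12 = 1.98333% = 0.0198333.
Recurrence: B ← B·(1+r) − £195.00.
Month 1: interest £88.75; balance after payment £4,368.75.
Month 2: interest £86.65; balance after payment £4,260.40.
Closed form: n = −ln(1 − rB₀/P)/ln(1+r) = −ln(0.54485)/ln(1.01983) ≈ 30.920, so the balance reaches zero during payment 31.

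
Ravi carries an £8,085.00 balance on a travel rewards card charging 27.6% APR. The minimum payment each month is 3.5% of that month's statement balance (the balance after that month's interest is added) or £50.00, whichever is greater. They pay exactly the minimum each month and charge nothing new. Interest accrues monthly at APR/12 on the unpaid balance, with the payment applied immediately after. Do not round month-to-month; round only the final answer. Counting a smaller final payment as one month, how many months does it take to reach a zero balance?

182 months

Monthly rate r = 27.6%/12 = 2.3% = 0.023.
While 3.5% of the post-interest balance exceeds £50.00, each month B ← (B·(1+r))·(1 − 0.035), i.e. B shrinks by the factor (1+r)·0.965 = 0.98719.
This holds for months 1–137. Entering month 138 the balance is £1,383.20; 3.5% of the post-interest balance is now below £50.00, so the flat £50.00 minimum applies from here.
From month 138 a fixed £50.00 at rate r clears £1,383.20 in 45 more payments. Total: 137 + 45 = 182 months.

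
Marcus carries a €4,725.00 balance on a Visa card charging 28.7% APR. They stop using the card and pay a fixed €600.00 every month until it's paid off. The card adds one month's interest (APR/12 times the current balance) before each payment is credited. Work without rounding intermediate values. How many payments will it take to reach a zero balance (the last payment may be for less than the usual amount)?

Monthly rate r = 28.7%/12 = 2.39167% = 0.0239167.
Recurrence: B ← B·(1+r) − €600.00.
Month 1: interest €113.01; balance after payment €4,238.01.
Month 2: interest €101.36; balance after payment €3,739.37.
Closed form: n = −ln(1 − rB₀/P)/ln(1+r) = −ln(0.81166)/ln(1.02392) ≈ 8.829, so the balance reaches zero during payment 9.

9 payments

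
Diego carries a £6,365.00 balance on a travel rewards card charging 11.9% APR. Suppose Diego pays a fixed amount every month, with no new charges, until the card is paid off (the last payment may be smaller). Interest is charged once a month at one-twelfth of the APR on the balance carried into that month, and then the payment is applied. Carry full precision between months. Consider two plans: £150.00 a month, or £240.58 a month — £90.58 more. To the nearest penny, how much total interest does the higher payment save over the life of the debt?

£882.23

Monthly rate r = 11.9%/12 = 0.991667% = 0.00991667.
At £150.00/mo: n = ⌈−ln(1 − rB₀/P)/ln(1+r)⌉ = 56 payments (last £51.43); total interest = total paid − £6,365.00 = £1,936.43.
At £240.58/mo: 31 payments (last £201.80); total interest £1,054.20.
Interest saved = £1,936.43 − £1,054.20 = £882.23.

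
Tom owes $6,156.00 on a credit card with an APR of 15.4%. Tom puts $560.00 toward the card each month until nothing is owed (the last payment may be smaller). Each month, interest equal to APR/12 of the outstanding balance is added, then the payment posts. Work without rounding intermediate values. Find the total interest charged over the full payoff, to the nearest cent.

$522.68

Monthly rate r = 15.4%/12 = 1.28333% = 0.0128333.
Payoff takes n = ⌈−ln(1 − rB₀/P)/ln(1+r)⌉ = ⌈11.926⌉ = 12 payments; the last is $518.68.
Total paid = 11·$560.00 + $518.68 = $6,678.68.
Total interest = total paid − principal = $6,678.68 − $6,156.00 = $522.68.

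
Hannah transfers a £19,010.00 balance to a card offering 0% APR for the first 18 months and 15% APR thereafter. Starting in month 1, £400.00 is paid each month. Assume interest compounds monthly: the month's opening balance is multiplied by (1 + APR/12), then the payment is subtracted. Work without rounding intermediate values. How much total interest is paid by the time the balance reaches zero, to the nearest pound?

£3,020

Promo months 1–18 at r₀ = 0%/12 = 0; months 19+ at r₁ = 15%/12 = 0.0125.
After month 18 (no interest yet): B = £19,010.00 − 18·£400.00 = £11,810.00.
Then at r₁ with £400.00/mo: n₂ = −ln(1 − r₁·B/P)/ln(1+r₁) ≈ 37.07 → 38 more payments.
Total paid = 55·£400.00 + £29.64 = £22,029.64; interest = £22,029.64 − £19,010.00 = £3,019.64.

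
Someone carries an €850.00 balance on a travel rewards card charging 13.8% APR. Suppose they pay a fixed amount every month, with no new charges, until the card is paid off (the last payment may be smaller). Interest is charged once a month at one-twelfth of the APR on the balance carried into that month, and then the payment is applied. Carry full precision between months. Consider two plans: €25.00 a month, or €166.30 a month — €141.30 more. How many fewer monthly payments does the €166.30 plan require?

Monthly rate r = 13.8%/12 = 1.15% = 0.0115.
At €25.00/mo: n = ⌈−ln(1 − rB₀/P)/ln(1+r)⌉ = 44 payments (last €9.34); total interest = total paid − €850.00 = €234.34.
At €166.30/mo: 6 payments (last €49.73); total interest €31.23.
Payments saved = 44 − 6 = 38.

38 fewer payments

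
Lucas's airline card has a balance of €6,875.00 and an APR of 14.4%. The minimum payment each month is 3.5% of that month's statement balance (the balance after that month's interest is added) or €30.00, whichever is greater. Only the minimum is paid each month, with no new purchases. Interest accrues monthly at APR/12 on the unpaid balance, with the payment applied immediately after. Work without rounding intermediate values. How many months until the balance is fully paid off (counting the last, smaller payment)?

Monthly rate r = 14.4%/12 = 1.2% = 0.012.
While 3.5% of the post-interest balance exceeds €30.00, each month B ← (B·(1+r))·(1 − 0.035), i.e. B shrinks by the factor (1+r)·0.965 = 0.97658.
This holds for months 1–89. Entering month 90 the balance is €834.20; 3.5% of the post-interest balance is now below €30.00, so the flat €30.00 minimum applies from here.
From month 90 a fixed €30.00 at rate r clears €834.20 in 35 more payments. Total: 89 + 35 = 124 months.

124 months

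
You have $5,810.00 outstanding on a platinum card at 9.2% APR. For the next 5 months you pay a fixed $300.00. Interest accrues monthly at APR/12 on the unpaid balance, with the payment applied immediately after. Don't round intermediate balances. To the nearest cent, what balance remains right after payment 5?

$4,512.98

Monthly rate r = 9.2%/12 = 0.766667% = 0.00766667.
Each month: B ← B·(1+r) − $300.00.
Month 1: interest $44.54; balance after payment $5,554.54.
Month 2: interest $42.58; balance after payment $5,297.13.
Month 3: interest $40.61; balance after payment $5,037.74.
Month 4: interest $38.62; balance after payment $4,776.36.
Month 5: interest $36.62; balance after payment $4,512.98.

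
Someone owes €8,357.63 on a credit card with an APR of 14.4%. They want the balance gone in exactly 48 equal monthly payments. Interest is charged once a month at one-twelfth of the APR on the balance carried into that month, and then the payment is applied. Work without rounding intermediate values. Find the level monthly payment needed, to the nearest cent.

Monthly rate r = 14.4%/12 = 1.2% = 0.012.
Level-payment amortization: P = B₀·r / (1 − (1+r)^(−n)) = 8357.63·0.012 / (1 − 1.012^(−48)).
Denominator 1 − (1+r)^(−48) = 0.435926886.
P = 100.292 / 0.435926886 ≈ 230.07.

€230.07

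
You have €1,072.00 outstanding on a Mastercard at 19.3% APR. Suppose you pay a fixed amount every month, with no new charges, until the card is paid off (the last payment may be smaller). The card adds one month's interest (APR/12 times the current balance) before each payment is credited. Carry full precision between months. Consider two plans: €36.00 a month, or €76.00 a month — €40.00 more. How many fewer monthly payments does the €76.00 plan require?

24 fewer payments

Monthly rate r = 19.3%/12 = 1.60833% = 0.0160833.
At €36.00/mo: n = ⌈−ln(1 − rB₀/P)/ln(1+r)⌉ = 41 payments (last €30.83); total interest = total paid − €1,072.00 = €398.83.
At €76.00/mo: 17 payments (last €9.64); total interest €153.64.
Payments saved = 41 − 17 = 24.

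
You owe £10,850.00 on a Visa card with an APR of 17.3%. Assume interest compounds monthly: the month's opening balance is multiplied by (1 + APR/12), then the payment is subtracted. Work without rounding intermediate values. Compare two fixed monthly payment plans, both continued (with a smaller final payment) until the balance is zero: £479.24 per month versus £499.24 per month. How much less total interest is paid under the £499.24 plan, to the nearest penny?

£118.61

Monthly rate r = 17.3%/12 = 1.44167% = 0.0144167.
At £479.24/mo: n = ⌈−ln(1 − rB₀/P)/ln(1+r)⌉ = 28 payments (last £290.04); total interest = total paid − £10,850.00 = £2,379.52.
At £499.24/mo: 27 payments (last £130.67); total interest £2,260.91.
Interest saved = £2,379.52 − £2,260.91 = £118.61.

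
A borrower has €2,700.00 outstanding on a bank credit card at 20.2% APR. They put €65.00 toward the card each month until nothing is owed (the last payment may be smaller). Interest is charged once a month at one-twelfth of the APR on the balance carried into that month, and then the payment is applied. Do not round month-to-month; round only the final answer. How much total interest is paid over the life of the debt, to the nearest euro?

Monthly rate r = 20.2%/12 = 1.68333% = 0.0168333.
Payoff takes n = ⌈−ln(1 − rB₀/P)/ln(1+r)⌉ = ⌈71.970⌉ = 72 payments; the last is €63.07.
Total paid = 71·€65.00 + €63.07 = €4,678.07.
Total interest = total paid − principal = €4,678.07 − €2,700.00 = €1,978.07.

€1,978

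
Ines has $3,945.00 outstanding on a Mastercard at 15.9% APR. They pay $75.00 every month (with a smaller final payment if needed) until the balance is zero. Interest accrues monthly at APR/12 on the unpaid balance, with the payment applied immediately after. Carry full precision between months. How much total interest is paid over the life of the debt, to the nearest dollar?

Monthly rate r = 15.9%/12 = 1.325% = 0.01325.
Payoff takes n = ⌈−ln(1 − rB₀/P)/ln(1+r)⌉ = ⌈90.698⌉ = 91 payments; the last is $52.46.
Total paid = 90·$75.00 + $52.46 = $6,802.46.
Total interest = total paid − principal = $6,802.46 − $3,945.00 = $2,857.46.

$2,857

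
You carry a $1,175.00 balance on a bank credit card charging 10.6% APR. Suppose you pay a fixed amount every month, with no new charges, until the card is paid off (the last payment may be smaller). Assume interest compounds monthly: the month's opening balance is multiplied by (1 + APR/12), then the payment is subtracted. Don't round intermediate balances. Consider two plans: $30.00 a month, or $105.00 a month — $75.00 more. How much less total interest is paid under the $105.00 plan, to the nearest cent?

$205.71

Monthly rate r = 10.6%/12 = 0.883333% = 0.00883333.
At $30.00/mo: n = ⌈−ln(1 − rB₀/P)/ln(1+r)⌉ = 49 payments (last $8.44); total interest = total paid − $1,175.00 = $273.44.
At $105.00/mo: 12 payments (last $87.73); total interest $67.73.
Interest saved = $273.44 − $67.73 = $205.71.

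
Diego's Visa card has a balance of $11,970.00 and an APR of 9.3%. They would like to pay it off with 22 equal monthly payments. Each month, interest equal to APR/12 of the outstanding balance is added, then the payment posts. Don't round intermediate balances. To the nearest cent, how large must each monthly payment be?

Monthly rate r = 9.3%/12 = 0.775% = 0.00775.
Level-payment amortization: P = B₀·r / (1 − (1+r)^(−n)) = 11970.00·0.00775 / (1 − 1.00775^(−22)).
Denominator 1 − (1+r)^(−22) = 0.15620247.
P = 92.7675 / 0.15620247 ≈ 593.89.

$593.89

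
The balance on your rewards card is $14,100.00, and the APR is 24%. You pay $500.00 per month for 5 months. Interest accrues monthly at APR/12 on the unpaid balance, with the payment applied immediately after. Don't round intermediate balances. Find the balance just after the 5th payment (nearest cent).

$12,965.52

Monthly rate r = 24%/12 = 2% = 0.02.
Each month: B ← B·(1+r) − $500.00.
Month 1: interest $282.00; balance after payment $13,882.00.
Month 2: interest $277.64; balance after payment $13,659.64.
Month 3: interest $273.19; balance after payment $13,432.83.
Month 4: interest $268.66; balance after payment $13,201.49.
Month 5: interest $264.03; balance after payment $12,965.52.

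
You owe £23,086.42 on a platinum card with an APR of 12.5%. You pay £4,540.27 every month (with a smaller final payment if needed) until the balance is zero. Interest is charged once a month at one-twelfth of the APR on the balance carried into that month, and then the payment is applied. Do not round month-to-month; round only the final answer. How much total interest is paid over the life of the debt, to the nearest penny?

£761.66

Monthly rate r = 12.5%/12 = 1.04167% = 0.0104167.
Payoff takes n = ⌈−ln(1 − rB₀/P)/ln(1+r)⌉ = ⌈5.252⌉ = 6 payments; the last is £1,146.73.
Total paid = 5·£4,540.27 + £1,146.73 = £23,848.08.
Total interest = total paid − principal = £23,848.08 − £23,086.42 = £761.66.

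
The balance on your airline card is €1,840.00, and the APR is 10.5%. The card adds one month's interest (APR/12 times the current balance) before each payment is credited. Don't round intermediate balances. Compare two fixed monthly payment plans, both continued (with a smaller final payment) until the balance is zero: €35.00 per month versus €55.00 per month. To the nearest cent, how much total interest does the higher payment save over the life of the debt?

€289.00

Monthly rate r = 10.5%/12 = 0.875% = 0.00875.
At €35.00/mo: n = ⌈−ln(1 − rB₀/P)/ln(1+r)⌉ = 71 payments (last €25.54); total interest = total paid − €1,840.00 = €635.54.
At €55.00/mo: 40 payments (last €41.54); total interest €346.54.
Interest saved = €635.54 − €346.54 = €289.00.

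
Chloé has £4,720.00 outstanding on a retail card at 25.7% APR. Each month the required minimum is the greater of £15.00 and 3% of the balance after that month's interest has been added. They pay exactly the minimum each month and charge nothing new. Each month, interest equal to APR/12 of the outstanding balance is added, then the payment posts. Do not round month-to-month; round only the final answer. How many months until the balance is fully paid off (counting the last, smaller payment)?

302 months

Monthly rate r = 25.7%/12 = 2.14167% = 0.0214167.
While 3% of the post-interest balance exceeds £15.00, each month B ← (B·(1+r))·(1 − 0.03), i.e. B shrinks by the factor (1+r)·0.97 = 0.99077.
This holds for months 1–245. Entering month 246 the balance is £487.23; 3% of the post-interest balance is now below £15.00, so the flat £15.00 minimum applies from here.
From month 246 a fixed £15.00 at rate r clears £487.23 in 57 more payments. Total: 245 + 57 = 302 months.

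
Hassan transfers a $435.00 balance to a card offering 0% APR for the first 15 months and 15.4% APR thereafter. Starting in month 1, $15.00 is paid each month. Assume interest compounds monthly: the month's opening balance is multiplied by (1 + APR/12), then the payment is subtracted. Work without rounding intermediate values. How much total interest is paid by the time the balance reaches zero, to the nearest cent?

Promo months 1–15 at r₀ = 0%/12 = 0; months 16+ at r₁ = 15.4%/12 = 0.0128333.
After month 15 (no interest yet): B = $435.00 − 15·$15.00 = $210.00.
Then at r₁ with $15.00/mo: n₂ = −ln(1 − r₁·B/P)/ln(1+r₁) ≈ 15.53 → 16 more payments.
Total paid = 30·$15.00 + $7.99 = $457.99; interest = $457.99 − $435.00 = $22.99.

$22.99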